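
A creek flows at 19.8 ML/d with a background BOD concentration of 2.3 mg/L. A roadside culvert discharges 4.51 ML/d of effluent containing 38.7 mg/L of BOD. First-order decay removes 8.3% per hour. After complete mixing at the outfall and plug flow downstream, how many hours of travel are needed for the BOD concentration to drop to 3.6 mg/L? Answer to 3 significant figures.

Mixed concentration C = ΣQC/ΣQ = (19.80·2.300 + 4.510·38.70) / 24.31 = 220.1/24.31 = 9.053 mg/L.
8.3%/h lost → k = −ln(1 − 0.083) = 0.08665 h⁻¹.
9.053·exp(−k·t) = 3.6 → t = ln(9.053/3.6)/k = 38310 s = 10.64 h.

10.6 h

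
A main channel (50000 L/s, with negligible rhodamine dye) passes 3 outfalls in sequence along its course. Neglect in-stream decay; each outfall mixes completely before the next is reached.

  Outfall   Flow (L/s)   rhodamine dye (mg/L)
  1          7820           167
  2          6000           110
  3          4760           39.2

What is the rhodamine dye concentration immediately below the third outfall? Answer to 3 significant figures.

Outfall 1: combined Q = 57820 L/s; C = (50000·0 + 7820·167.0)/57820 = 22.59 mg/L.
Outfall 2: combined Q = 63820 L/s; C = (57820·22.59 + 6000·110.0)/63820 = 30.80 mg/L.
Outfall 3: combined Q = 68580 L/s; C = (63820·30.80 + 4760·39.20)/68580 = 31.39 mg/L.

31.4 mg/L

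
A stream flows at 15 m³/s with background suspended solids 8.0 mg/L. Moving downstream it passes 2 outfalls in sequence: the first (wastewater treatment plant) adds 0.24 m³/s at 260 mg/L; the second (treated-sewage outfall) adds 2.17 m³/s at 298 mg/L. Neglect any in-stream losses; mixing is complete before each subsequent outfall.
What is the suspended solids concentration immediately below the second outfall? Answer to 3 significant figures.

Outfall 1: combined Q = 15.24 m³/s; C = (15.00·8.000 + 0.2400·260.0)/15.24 = 11.97 mg/L.
Outfall 2: combined Q = 17.41 m³/s; C = (15.24·11.97 + 2.170·298.0)/17.41 = 47.62 mg/L.

47.6 mg/L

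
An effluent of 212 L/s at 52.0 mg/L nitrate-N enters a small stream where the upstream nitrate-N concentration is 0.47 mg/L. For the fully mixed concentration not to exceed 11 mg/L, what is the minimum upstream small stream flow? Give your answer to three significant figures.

Set C_mix = 11: (Q·0.4700 + 212.0·52.00) / (Q + 212.0) = 11
→ Q = 212.0·(52.00 − 11)/(11 − 0.4700) = 825.5 L/s.

825 L/s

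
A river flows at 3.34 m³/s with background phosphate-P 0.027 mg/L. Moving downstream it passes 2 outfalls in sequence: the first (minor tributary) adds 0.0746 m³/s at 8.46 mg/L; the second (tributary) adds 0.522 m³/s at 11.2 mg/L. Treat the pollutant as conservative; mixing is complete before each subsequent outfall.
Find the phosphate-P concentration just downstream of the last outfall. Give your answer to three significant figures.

Outfall 1: combined Q = 3.415 m³/s; C = (3.340·0.02700 + 0.07460·8.460)/3.415 = 0.2112 mg/L.
Outfall 2: combined Q = 3.937 m³/s; C = (3.415·0.2112 + 0.5220·11.20)/3.937 = 1.668 mg/L.

1.67 mg/L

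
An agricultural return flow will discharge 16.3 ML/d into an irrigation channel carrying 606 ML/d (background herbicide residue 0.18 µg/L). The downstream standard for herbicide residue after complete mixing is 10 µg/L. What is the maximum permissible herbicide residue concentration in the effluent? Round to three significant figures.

375 µg/L

At the limit, (Qr·Cr + Qe·Cₑ)/(Qr + Qe) = 10:
Cₑ = (622.3·10 − 606.0·0.1800) / 16.30 = 375.1 µg/L.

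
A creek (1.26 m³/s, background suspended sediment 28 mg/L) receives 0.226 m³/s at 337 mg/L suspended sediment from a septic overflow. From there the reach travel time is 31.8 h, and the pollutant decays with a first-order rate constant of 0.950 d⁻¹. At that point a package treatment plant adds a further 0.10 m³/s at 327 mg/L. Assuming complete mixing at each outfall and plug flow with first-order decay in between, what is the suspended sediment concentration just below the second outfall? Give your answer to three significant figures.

40.6 mg/L

Flow-weighted average: C = (1.260·28.00 + 0.2260·337.0) / 1.486 = 111.4/1.486 = 74.99 mg/L; combined flow 1.486 m³/s.
First-order decay: C = 74.99·exp(−k·t) = 74.99·0.2840 = 21.30 mg/L.
Second outfall: C = (1.486·21.30 + 0.1000·327.0)/1.586 = 40.57 mg/L.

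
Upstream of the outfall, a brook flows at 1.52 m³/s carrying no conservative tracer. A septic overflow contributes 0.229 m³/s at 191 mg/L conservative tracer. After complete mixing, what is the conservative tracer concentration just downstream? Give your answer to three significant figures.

Flow-weighted average: C = (1.520·0 + 0.2290·191.0) / 1.749 = 43.74/1.749 = 25.01 mg/L.

25.0 mg/L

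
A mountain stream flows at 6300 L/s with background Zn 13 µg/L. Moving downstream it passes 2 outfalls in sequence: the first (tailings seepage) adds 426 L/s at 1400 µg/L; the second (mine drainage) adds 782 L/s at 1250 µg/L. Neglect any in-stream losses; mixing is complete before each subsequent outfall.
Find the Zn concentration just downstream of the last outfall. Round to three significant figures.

221 µg/L

Outfall 1: combined Q = 6726 L/s; C = (6300·13.00 + 426.0·1400)/6726 = 100.8 µg/L.
Outfall 2: combined Q = 7508 L/s; C = (6726·100.8 + 782.0·1250)/7508 = 220.5 µg/L.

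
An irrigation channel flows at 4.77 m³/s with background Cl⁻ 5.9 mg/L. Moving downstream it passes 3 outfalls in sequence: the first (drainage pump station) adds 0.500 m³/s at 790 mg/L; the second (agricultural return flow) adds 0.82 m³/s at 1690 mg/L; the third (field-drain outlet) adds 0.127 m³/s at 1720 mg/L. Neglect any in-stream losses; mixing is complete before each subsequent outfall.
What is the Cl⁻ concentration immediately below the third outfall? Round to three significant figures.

326 mg/L

Below outfall 1: Q → 5.270 m³/s, C = (4.770·5.900 + 0.5000·790.0)/5.270 = 80.29 mg/L.
Below outfall 2: Q → 6.090 m³/s, C = (5.270·80.29 + 0.8200·1690)/6.090 = 297.0 mg/L.
Below outfall 3: Q → 6.217 m³/s, C = (6.090·297.0 + 0.1270·1720)/6.217 = 326.1 mg/L.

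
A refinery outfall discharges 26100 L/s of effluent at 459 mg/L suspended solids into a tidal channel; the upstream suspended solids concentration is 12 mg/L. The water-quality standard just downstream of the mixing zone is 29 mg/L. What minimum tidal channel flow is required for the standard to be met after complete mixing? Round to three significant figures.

Set C_mix = 29: (Q·12.00 + 26100·459.0) / (Q + 26100) = 29
→ Q = 26100·(459.0 − 29)/(29 − 12.00) = 660200 L/s.

660000 L/s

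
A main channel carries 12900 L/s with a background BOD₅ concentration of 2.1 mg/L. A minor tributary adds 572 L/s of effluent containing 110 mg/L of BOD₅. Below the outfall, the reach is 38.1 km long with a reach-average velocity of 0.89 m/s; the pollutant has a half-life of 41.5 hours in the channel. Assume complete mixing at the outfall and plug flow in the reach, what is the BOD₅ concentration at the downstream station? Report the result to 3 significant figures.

5.48 mg/L

Conservation of mass: C = (12900·2.100 + 572.0·110.0) / 13470 = 90010/13470 = 6.681 mg/L.
Travel time t = 38.1·1000 / 0.89 = 42810 s = 11.89 h.
Half-life 41.5 h → k = ln 2 / 41.5 = 0.01670 h⁻¹ = 0.4009 d⁻¹.
Decay over the reach: 6.681·exp(−kt) = 6.681·0.8199 = 5.478 mg/L.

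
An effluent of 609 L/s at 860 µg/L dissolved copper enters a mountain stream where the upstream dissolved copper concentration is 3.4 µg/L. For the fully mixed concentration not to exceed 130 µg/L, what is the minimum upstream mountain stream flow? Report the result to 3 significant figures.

3510 L/s

Set C_mix = 130: (Q·3.400 + 609.0·860.0) / (Q + 609.0) = 130
→ Q = 609.0·(860.0 − 130)/(130 − 3.400) = 3512 L/s.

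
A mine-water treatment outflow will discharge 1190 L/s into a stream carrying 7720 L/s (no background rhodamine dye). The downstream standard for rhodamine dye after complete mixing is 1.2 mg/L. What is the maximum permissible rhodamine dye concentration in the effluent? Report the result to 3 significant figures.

8.98 mg/L

At the limit, (Qr·Cr + Qe·Cₑ)/(Qr + Qe) = 1.2:
Cₑ = (8910·1.2 − 7720·0) / 1190 = 8.985 mg/L.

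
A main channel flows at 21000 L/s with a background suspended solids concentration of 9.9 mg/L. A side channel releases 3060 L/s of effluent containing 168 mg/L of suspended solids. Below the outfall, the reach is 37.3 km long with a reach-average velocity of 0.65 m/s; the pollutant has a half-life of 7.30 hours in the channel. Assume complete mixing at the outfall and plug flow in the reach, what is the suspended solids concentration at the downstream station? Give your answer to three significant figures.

6.61 mg/L

Mass balance: C = (21000·9.900 + 3060·168.0) / 24060 = 722000/24060 = 30.01 mg/L.
Travel time t = 37.3·1000 / 0.65 = 57380 s = 15.94 h.
Half-life 7.30 h → k = ln 2 / 7.30 = 0.09495 h⁻¹ = 2.279 d⁻¹.
After decay, C = 30.01 × e^(−kt) = 30.01 × 0.2201 = 6.605 mg/L.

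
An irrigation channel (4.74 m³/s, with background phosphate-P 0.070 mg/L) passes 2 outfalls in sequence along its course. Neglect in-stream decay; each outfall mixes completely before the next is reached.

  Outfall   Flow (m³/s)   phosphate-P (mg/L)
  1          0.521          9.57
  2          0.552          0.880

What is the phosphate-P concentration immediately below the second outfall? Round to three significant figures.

Outfall 1: combined Q = 5.261 m³/s; C = (4.740·0.07000 + 0.5210·9.570)/5.261 = 1.011 mg/L.
Outfall 2: combined Q = 5.813 m³/s; C = (5.261·1.011 + 0.5520·0.8800)/5.813 = 0.9984 mg/L.

0.998 mg/L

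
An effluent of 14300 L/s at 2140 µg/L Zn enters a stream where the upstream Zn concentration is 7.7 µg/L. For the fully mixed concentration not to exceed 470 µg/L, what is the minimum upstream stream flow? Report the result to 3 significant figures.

51700 L/s

Set C_mix = 470: (Q·7.700 + 14300·2140) / (Q + 14300) = 470
→ Q = 14300·(2140 − 470)/(470 − 7.700) = 51660 L/s.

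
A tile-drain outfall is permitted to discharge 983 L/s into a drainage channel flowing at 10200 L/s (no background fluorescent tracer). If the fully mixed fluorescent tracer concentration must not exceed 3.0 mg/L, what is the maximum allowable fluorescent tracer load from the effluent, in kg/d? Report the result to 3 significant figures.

Mass balance at the limit: 10200·0 + 983.0·Cₑ = 11180·3.0 → Cₑ = 34.13 mg/L.
983.0 L/s = 0.9830 m³/s. Load = 0.9830 m³/s × 34.13 g/m³ × 86 400 s/d = 2899 kg/d.

2900 kg/d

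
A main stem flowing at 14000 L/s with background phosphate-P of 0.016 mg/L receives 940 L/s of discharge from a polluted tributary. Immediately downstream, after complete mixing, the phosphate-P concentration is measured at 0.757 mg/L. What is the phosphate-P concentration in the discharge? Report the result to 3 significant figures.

Mass balance: 14000·0.01600 + 940.0·Cₑ = 14940·0.7570
→ Cₑ = (14940·0.7570 − 14000·0.01600) / 940.0 = 11.79 mg/L.

11.8 mg/L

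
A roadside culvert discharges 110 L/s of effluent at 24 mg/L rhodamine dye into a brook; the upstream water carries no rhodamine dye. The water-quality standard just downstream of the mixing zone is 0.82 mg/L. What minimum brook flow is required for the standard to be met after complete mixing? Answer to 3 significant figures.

Set C_mix = 0.82: (Q·0 + 110.0·24.00) / (Q + 110.0) = 0.82
→ Q = 110.0·(24.00 − 0.82)/(0.82 − 0) = 3110 L/s.

3110 L/s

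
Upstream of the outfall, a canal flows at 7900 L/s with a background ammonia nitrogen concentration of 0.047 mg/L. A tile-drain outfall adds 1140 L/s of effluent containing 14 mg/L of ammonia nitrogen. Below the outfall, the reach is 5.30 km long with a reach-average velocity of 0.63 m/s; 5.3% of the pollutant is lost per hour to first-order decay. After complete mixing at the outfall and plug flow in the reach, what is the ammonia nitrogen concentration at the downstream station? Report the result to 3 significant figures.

1.59 mg/L

Mixed concentration C = ΣQC/ΣQ = (7900·0.04700 + 1140·14.00) / 9040 = 16330/9040 = 1.807 mg/L.
Travel time t = 5.30·1000 / 0.63 = 8413 s = 2.337 h.
5.3%/h lost → k = −ln(1 − 0.053) = 0.05446 h⁻¹.
Decay over the reach: 1.807·exp(−kt) = 1.807·0.8805 = 1.591 mg/L.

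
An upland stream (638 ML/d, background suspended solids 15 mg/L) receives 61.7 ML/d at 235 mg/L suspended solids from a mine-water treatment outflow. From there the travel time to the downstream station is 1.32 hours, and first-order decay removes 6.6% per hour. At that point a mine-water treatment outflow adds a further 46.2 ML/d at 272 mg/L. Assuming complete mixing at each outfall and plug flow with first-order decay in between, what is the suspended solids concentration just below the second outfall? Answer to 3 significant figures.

46.3 mg/L

After mixing, C = (638.0·15.00 + 61.70·235.0) / 699.7 = 24070/699.7 = 34.40 mg/L; combined flow 699.7 ML/d.
6.6%/h lost → k = −ln(1 − 0.066) = 0.06828 h⁻¹.
After decay, C = 34.40 × e^(−kt) = 34.40 × 0.9138 = 31.43 mg/L.
At the second outfall, C = (699.7·31.43 + 46.20·272.0) / (699.7 + 46.20) = 46.34 mg/L.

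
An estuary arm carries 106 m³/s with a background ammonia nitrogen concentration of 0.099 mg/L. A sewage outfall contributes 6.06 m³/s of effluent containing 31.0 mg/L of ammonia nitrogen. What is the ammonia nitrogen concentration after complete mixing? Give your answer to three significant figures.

1.77 mg/L

Flow-weighted average: C = (106.0·0.09900 + 6.060·31.00) / 112.1 = 198.4/112.1 = 1.770 mg/L.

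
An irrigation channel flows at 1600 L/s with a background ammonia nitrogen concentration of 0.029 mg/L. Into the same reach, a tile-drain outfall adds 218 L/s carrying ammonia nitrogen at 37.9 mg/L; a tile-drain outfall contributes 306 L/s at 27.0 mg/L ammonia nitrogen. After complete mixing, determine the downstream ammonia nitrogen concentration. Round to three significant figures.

After mixing, C = (1600·0.02900 + 218.0·37.90 + 306.0·27.00) / 2124 = 16570/2124 = 7.802 mg/L.

7.80 mg/L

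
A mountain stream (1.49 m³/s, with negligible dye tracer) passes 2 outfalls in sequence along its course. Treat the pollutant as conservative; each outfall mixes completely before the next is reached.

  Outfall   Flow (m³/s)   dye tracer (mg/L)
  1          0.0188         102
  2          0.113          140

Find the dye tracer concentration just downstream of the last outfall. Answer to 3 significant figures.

Outfall 1: combined Q = 1.509 m³/s; C = (1.490·0 + 0.01880·102.0)/1.509 = 1.271 mg/L.
Outfall 2: combined Q = 1.622 m³/s; C = (1.509·1.271 + 0.1130·140.0)/1.622 = 10.94 mg/L.

10.9 mg/L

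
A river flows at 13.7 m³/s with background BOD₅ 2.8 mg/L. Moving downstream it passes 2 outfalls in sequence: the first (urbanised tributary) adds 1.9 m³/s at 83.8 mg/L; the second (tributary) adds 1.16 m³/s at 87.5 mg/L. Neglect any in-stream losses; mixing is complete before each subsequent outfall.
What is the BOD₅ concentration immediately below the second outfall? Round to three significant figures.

Below outfall 1: Q → 15.60 m³/s, C = (13.70·2.800 + 1.900·83.80)/15.60 = 12.67 mg/L.
Below outfall 2: Q → 16.76 m³/s, C = (15.60·12.67 + 1.160·87.50)/16.76 = 17.84 mg/L.

17.8 mg/L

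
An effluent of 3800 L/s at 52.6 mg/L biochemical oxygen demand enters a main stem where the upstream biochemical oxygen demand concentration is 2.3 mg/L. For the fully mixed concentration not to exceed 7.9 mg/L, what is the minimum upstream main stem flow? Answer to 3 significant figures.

30300 L/s

Set C_mix = 7.9: (Q·2.300 + 3800·52.60) / (Q + 3800) = 7.9
→ Q = 3800·(52.60 − 7.9)/(7.9 − 2.300) = 30330 L/s.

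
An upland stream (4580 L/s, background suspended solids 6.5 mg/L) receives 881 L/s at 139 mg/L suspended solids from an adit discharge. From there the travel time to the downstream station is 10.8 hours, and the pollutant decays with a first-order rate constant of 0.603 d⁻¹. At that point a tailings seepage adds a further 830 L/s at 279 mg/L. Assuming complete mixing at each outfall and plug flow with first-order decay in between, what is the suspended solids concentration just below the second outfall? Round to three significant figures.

After mixing, C = (4580·6.500 + 881.0·139.0) / 5461 = 152200/5461 = 27.88 mg/L; combined flow 5461 L/s.
Decay over the reach: 27.88·exp(−kt) = 27.88·0.7623 = 21.25 mg/L.
At the second outfall, C = (5461·21.25 + 830.0·279.0) / (5461 + 830.0) = 55.26 mg/L.

55.3 mg/L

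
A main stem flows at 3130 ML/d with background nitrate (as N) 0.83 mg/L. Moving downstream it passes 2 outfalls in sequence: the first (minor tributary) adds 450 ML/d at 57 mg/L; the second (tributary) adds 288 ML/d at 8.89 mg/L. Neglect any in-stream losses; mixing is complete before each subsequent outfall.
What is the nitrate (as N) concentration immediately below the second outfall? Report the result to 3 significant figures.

Below outfall 1: Q → 3580 ML/d, C = (3130·0.8300 + 450.0·57.00)/3580 = 7.890 mg/L.
Below outfall 2: Q → 3868 ML/d, C = (3580·7.890 + 288.0·8.890)/3868 = 7.965 mg/L.

7.96 mg/L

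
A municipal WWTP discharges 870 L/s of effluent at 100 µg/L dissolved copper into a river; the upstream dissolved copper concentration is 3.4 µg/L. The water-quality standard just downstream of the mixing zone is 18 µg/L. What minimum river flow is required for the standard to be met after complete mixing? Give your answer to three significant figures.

Set C_mix = 18: (Q·3.400 + 870.0·100.0) / (Q + 870.0) = 18
→ Q = 870.0·(100.0 − 18)/(18 − 3.400) = 4886 L/s.

4890 L/s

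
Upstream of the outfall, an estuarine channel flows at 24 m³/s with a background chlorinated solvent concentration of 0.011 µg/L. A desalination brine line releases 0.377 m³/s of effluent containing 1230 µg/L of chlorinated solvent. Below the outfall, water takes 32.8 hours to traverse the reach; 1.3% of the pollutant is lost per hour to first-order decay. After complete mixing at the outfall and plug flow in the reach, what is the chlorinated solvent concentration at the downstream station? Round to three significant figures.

Mass balance: C = (24.00·0.01100 + 0.3770·1230) / 24.38 = 464.0/24.38 = 19.03 µg/L.
1.3%/h lost → k = −ln(1 − 0.013) = 0.01309 h⁻¹.
First-order decay: C = 19.03·exp(−k·t) = 19.03·0.6510 = 12.39 µg/L.

12.4 µg/L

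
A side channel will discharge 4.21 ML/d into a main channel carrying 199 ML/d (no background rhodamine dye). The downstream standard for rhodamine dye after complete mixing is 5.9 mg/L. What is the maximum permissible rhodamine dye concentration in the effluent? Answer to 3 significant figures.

285 mg/L

At the limit, (Qr·Cr + Qe·Cₑ)/(Qr + Qe) = 5.9:
Cₑ = (203.2·5.9 − 199.0·0) / 4.210 = 284.8 mg/L.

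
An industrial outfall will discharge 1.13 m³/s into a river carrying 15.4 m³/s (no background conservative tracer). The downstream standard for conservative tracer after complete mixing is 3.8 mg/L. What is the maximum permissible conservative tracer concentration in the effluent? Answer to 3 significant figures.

55.6 mg/L

At the limit, (Qr·Cr + Qe·Cₑ)/(Qr + Qe) = 3.8:
Cₑ = (16.53·3.8 − 15.40·0) / 1.130 = 55.59 mg/L.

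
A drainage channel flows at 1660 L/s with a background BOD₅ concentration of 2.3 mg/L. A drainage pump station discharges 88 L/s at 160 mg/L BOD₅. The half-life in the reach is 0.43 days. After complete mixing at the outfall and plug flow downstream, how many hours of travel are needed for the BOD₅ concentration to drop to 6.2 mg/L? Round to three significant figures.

7.47 h

Flow-weighted average: C = (1660·2.300 + 88.00·160.0) / 1748 = 17900/1748 = 10.24 mg/L.
Half-life 0.43 d → k = ln 2 / 0.43 = 1.612 d⁻¹.
10.24·exp(−k·t) = 6.2 → t = ln(10.24/6.2)/k = 26890 s = 7.469 h.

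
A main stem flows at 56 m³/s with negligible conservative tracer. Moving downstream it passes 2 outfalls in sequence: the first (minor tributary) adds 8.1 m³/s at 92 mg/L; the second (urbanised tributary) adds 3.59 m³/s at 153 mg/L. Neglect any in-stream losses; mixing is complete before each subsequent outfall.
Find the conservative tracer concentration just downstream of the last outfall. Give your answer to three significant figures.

19.1 mg/L

After outfall 1: Q = 56.00 + 8.100 = 64.10 m³/s; C = (56.00·0 + 8.100·92.00)/64.10 = 11.63 mg/L.
After outfall 2: Q = 64.10 + 3.590 = 67.69 m³/s; C = (64.10·11.63 + 3.590·153.0)/67.69 = 19.12 mg/L.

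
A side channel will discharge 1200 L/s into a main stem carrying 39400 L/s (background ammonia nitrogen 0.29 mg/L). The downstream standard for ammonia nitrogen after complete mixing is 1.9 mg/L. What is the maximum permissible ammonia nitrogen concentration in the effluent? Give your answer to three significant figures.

At the limit, (Qr·Cr + Qe·Cₑ)/(Qr + Qe) = 1.9:
Cₑ = (40600·1.9 − 39400·0.2900) / 1200 = 54.76 mg/L.

54.8 mg/L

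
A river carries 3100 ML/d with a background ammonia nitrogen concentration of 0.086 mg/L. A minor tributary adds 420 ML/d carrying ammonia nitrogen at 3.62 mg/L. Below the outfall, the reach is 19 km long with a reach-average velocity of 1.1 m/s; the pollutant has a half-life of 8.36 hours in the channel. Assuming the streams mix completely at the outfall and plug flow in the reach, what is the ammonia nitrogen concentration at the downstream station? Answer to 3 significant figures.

0.341 mg/L

Conservation of mass: C = (3100·0.08600 + 420.0·3.620) / 3520 = 1787/3520 = 0.5077 mg/L.
Travel time t = 19·1000 / 1.1 = 17270 s = 4.798 h.
Half-life 8.36 h → k = ln 2 / 8.36 = 0.08291 h⁻¹ = 1.990 d⁻¹.
Decay over the reach: 0.5077·exp(−kt) = 0.5077·0.6718 = 0.3410 mg/L.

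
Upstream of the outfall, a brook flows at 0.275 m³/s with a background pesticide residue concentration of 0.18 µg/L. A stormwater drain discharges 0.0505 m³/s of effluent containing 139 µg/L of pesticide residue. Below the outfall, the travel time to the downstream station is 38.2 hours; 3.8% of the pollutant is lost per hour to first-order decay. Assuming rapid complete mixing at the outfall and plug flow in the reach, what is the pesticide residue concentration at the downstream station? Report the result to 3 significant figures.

Mixed concentration C = ΣQC/ΣQ = (0.2750·0.1800 + 0.05050·139.0) / 0.3255 = 7.069/0.3255 = 21.72 µg/L.
3.8%/h lost → k = −ln(1 − 0.038) = 0.03874 h⁻¹.
Applying C = C₀e^(−kt): 21.72 × 0.2277 = 4.944 µg/L.

4.94 µg/L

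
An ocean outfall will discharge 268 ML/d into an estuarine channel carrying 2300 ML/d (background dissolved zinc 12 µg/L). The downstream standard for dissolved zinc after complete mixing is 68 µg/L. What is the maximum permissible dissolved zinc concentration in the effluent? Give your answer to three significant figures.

At the limit, (Qr·Cr + Qe·Cₑ)/(Qr + Qe) = 68:
Cₑ = (2568·68 − 2300·12.00) / 268.0 = 548.6 µg/L.

549 µg/L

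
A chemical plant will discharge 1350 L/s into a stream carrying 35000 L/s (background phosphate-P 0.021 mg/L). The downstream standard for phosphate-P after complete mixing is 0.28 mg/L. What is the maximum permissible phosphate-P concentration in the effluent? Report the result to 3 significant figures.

6.99 mg/L

At the limit, (Qr·Cr + Qe·Cₑ)/(Qr + Qe) = 0.28:
Cₑ = (36350·0.28 − 35000·0.02100) / 1350 = 6.995 mg/L.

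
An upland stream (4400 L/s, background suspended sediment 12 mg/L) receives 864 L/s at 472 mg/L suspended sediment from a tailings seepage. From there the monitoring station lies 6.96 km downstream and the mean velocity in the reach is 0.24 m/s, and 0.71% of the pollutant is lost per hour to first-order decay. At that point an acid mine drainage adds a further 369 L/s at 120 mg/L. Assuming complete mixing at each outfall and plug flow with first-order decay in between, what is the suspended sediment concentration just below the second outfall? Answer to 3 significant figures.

85.1 mg/L

Flow-weighted average: C = (4400·12.00 + 864.0·472.0) / 5264 = 460600/5264 = 87.50 mg/L; combined flow 5264 L/s.
Travel time t = 6.96·1000 / 0.24 = 29000 s = 8.056 h.
0.71%/h lost → k = −ln(1 − 0.0071) = 0.007125 h⁻¹.
Applying C = C₀e^(−kt): 87.50 × 0.9442 = 82.62 mg/L.
At the second outfall, C = (5264·82.62 + 369.0·120.0) / (5264 + 369.0) = 85.07 mg/L.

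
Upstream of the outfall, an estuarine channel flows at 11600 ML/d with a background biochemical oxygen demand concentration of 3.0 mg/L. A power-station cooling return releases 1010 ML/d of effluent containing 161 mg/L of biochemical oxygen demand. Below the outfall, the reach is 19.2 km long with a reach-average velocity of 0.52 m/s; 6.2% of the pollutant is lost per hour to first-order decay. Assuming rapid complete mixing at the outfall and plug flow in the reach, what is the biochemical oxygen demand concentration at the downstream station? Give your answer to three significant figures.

8.12 mg/L

After mixing, C = (11600·3.000 + 1010·161.0) / 12610 = 197400/12610 = 15.66 mg/L.
Travel time t = 19.2·1000 / 0.52 = 36920 s = 10.26 h.
6.2%/h lost → k = −ln(1 − 0.062) = 0.06401 h⁻¹.
Decay over the reach: 15.66·exp(−kt) = 15.66·0.5187 = 8.120 mg/L.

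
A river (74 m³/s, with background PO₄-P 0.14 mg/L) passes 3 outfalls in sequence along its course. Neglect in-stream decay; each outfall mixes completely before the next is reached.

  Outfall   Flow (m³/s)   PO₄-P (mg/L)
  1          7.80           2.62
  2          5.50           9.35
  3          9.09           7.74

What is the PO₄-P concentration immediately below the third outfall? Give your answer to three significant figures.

Outfall 1: combined Q = 81.80 m³/s; C = (74.00·0.1400 + 7.800·2.620)/81.80 = 0.3765 mg/L.
Outfall 2: combined Q = 87.30 m³/s; C = (81.80·0.3765 + 5.500·9.350)/87.30 = 0.9418 mg/L.
Outfall 3: combined Q = 96.39 m³/s; C = (87.30·0.9418 + 9.090·7.740)/96.39 = 1.583 mg/L.

1.58 mg/L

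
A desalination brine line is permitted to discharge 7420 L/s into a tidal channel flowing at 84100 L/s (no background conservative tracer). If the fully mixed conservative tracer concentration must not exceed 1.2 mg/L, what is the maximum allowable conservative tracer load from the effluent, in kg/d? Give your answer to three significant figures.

Mass balance at the limit: 84100·0 + 7420·Cₑ = 91520·1.2 → Cₑ = 14.80 mg/L.
7420 L/s = 7.420 m³/s. Load = 7.420 m³/s × 14.80 g/m³ × 86 400 s/d = 9489 kg/d.

9490 kg/d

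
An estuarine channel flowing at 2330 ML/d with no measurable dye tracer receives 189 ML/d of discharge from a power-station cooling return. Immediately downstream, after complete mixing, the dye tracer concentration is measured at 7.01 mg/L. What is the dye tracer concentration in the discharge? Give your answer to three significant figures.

Mass balance: 2330·0 + 189.0·Cₑ = 2519·7.010
→ Cₑ = (2519·7.010 − 2330·0) / 189.0 = 93.43 mg/L.

93.4 mg/L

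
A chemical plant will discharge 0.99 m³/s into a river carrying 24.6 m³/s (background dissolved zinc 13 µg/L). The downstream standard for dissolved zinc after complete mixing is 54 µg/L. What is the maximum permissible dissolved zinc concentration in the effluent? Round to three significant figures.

At the limit, (Qr·Cr + Qe·Cₑ)/(Qr + Qe) = 54:
Cₑ = (25.59·54 − 24.60·13.00) / 0.9900 = 1073 µg/L.

1070 µg/L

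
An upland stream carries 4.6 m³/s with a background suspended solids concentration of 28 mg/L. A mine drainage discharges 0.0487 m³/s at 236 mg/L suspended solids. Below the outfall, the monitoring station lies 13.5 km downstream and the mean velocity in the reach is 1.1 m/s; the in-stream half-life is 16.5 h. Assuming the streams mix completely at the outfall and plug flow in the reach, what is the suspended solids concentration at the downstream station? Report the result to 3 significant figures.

Flow-weighted average: C = (4.600·28.00 + 0.04870·236.0) / 4.649 = 140.3/4.649 = 30.18 mg/L.
Travel time t = 13.5·1000 / 1.1 = 12270 s = 3.409 h.
Half-life 16.5 h → k = ln 2 / 16.5 = 0.04201 h⁻¹ = 1.008 d⁻¹.
After decay, C = 30.18 × e^(−kt) = 30.18 × 0.8666 = 26.15 mg/L.

26.2 mg/L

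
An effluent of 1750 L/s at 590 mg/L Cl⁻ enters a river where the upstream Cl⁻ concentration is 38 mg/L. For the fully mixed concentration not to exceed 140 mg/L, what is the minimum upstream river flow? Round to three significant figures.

7720 L/s

Set C_mix = 140: (Q·38.00 + 1750·590.0) / (Q + 1750) = 140
→ Q = 1750·(590.0 − 140)/(140 − 38.00) = 7721 L/s.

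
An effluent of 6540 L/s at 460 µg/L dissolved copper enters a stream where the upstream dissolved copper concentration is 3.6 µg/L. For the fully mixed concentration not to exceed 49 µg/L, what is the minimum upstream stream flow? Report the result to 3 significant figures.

59200 L/s

Set C_mix = 49: (Q·3.600 + 6540·460.0) / (Q + 6540) = 49
→ Q = 6540·(460.0 − 49)/(49 − 3.600) = 59210 L/s.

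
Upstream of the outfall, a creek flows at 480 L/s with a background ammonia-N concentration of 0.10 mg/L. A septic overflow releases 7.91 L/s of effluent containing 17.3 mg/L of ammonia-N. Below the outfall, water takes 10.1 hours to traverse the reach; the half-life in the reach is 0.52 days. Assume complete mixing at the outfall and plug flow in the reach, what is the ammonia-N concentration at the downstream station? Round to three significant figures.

Conservation of mass: C = (480.0·0.1000 + 7.910·17.30) / 487.9 = 184.8/487.9 = 0.3788 mg/L.
Half-life 0.52 d → k = ln 2 / 0.52 = 1.333 d⁻¹.
Applying C = C₀e^(−kt): 0.3788 × 0.5707 = 0.2162 mg/L.

0.216 mg/L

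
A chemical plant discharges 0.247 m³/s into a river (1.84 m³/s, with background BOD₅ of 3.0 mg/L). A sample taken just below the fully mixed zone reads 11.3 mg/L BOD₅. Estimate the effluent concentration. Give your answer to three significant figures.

73.1 mg/L

Mass balance: 1.840·3.000 + 0.2470·Cₑ = 2.087·11.30
→ Cₑ = (2.087·11.30 − 1.840·3.000) / 0.2470 = 73.13 mg/L.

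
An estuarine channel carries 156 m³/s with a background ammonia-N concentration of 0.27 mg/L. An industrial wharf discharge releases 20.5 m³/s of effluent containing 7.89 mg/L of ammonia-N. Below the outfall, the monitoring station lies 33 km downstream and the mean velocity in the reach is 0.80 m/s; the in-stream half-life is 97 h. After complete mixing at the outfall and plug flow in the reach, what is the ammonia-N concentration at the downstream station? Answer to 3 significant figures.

After mixing, C = (156.0·0.2700 + 20.50·7.890) / 176.5 = 203.9/176.5 = 1.155 mg/L.
Travel time t = 33·1000 / 0.80 = 41250 s = 11.46 h.
Half-life 97 h → k = ln 2 / 97 = 0.007146 h⁻¹ = 0.1715 d⁻¹.
Applying C = C₀e^(−kt): 1.155 × 0.9214 = 1.064 mg/L.

1.06 mg/L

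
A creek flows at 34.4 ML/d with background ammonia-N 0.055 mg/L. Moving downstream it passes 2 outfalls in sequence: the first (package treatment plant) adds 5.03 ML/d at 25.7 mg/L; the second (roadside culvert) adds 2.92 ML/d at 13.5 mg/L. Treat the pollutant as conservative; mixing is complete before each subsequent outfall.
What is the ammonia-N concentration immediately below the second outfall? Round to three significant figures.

Below outfall 1: Q → 39.43 ML/d, C = (34.40·0.05500 + 5.030·25.70)/39.43 = 3.326 mg/L.
Below outfall 2: Q → 42.35 ML/d, C = (39.43·3.326 + 2.920·13.50)/42.35 = 4.028 mg/L.

4.03 mg/L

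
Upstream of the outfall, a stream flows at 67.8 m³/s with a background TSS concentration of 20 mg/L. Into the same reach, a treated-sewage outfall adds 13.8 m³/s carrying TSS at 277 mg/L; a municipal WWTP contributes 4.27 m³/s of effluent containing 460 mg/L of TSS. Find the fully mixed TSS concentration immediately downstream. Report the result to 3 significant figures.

After mixing, C = (67.80·20.00 + 13.80·277.0 + 4.270·460.0) / 85.87 = 7143/85.87 = 83.18 mg/L.

83.2 mg/L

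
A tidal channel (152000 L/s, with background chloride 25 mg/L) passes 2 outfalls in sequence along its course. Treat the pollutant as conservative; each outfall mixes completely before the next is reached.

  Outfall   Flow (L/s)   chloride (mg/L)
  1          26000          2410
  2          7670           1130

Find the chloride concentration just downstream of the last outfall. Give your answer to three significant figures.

Outfall 1: combined Q = 178000 L/s; C = (152000·25.00 + 26000·2410)/178000 = 373.4 mg/L.
Outfall 2: combined Q = 185700 L/s; C = (178000·373.4 + 7670·1130)/185700 = 404.6 mg/L.

405 mg/L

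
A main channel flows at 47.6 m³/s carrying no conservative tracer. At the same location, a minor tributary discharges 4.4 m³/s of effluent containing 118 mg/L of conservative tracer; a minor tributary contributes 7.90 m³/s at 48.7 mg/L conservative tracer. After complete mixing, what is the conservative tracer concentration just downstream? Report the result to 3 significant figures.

After mixing, C = (47.60·0 + 4.400·118.0 + 7.900·48.70) / 59.90 = 903.9/59.90 = 15.09 mg/L.

15.1 mg/L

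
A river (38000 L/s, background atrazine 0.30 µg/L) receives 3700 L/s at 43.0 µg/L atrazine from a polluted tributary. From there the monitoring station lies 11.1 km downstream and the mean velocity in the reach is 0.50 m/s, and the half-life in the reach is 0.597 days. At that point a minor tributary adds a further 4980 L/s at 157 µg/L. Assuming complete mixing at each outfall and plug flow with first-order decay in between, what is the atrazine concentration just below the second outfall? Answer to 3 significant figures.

Mass balance: C = (38000·0.3000 + 3700·43.00) / 41700 = 170500/41700 = 4.089 µg/L; combined flow 41700 L/s.
Travel time t = 11.1·1000 / 0.50 = 22200 s = 6.167 h.
Half-life 0.597 d → k = ln 2 / 0.597 = 1.161 d⁻¹.
Decay over the reach: 4.089·exp(−kt) = 4.089·0.7421 = 3.034 µg/L.
Second outfall: C = (41700·3.034 + 4980·157.0)/46680 = 19.46 µg/L.

19.5 µg/L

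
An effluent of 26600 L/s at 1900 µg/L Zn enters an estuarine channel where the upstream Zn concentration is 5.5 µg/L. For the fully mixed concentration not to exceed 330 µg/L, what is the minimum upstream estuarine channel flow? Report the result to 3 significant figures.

Set C_mix = 330: (Q·5.500 + 26600·1900) / (Q + 26600) = 330
→ Q = 26600·(1900 − 330)/(330 − 5.500) = 128700 L/s.

129000 L/s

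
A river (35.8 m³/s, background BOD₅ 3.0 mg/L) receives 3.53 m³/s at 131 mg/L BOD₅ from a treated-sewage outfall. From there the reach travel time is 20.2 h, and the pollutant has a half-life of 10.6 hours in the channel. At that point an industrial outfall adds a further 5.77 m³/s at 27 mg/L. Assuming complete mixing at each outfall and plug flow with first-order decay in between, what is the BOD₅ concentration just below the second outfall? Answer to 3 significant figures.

After mixing, C = (35.80·3.000 + 3.530·131.0) / 39.33 = 569.8/39.33 = 14.49 mg/L; combined flow 39.33 m³/s.
Half-life 10.6 h → k = ln 2 / 10.6 = 0.06539 h⁻¹ = 1.569 d⁻¹.
Applying C = C₀e^(−kt): 14.49 × 0.2669 = 3.867 mg/L.
Second outfall: C = (39.33·3.867 + 5.770·27.00)/45.10 = 6.826 mg/L.

6.83 mg/L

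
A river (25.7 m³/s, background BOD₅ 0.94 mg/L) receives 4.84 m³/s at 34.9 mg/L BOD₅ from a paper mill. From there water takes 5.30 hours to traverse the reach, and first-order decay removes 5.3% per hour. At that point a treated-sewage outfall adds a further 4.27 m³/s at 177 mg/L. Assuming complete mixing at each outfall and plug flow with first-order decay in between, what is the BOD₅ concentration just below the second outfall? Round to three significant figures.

Conservation of mass: C = (25.70·0.9400 + 4.840·34.90) / 30.54 = 193.1/30.54 = 6.322 mg/L; combined flow 30.54 m³/s.
5.3%/h lost → k = −ln(1 − 0.053) = 0.05446 h⁻¹.
After decay, C = 6.322 × e^(−kt) = 6.322 × 0.7493 = 4.737 mg/L.
At the second outfall, C = (30.54·4.737 + 4.270·177.0) / (30.54 + 4.270) = 25.87 mg/L.

25.9 mg/L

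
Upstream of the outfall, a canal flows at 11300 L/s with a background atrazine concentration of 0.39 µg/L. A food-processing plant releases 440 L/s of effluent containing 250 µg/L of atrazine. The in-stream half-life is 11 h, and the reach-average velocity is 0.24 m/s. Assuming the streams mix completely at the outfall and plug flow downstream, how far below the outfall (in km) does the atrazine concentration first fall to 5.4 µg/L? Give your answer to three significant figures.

After mixing, C = (11300·0.3900 + 440.0·250.0) / 11740 = 114400/11740 = 9.745 µg/L.
Half-life 11 h → k = ln 2 / 11 = 0.06301 h⁻¹ = 1.512 d⁻¹.
Set 9.745·exp(−k·t) = 5.4 → t = ln(9.745/5.4)/k = 33730 s = 9.369 h.
Distance = v·t = 0.24·33730 = 8095 m = 8.095 km.

8.09 km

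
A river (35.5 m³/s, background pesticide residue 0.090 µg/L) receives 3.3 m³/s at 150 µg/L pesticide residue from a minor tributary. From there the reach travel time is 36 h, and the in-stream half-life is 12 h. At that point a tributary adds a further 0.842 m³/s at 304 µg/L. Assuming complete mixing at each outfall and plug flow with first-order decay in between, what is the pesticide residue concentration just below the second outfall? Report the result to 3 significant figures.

8.03 µg/L

Mass balance: C = (35.50·0.09000 + 3.300·150.0) / 38.80 = 498.2/38.80 = 12.84 µg/L; combined flow 38.80 m³/s.
Half-life 12 h → k = ln 2 / 12 = 0.05776 h⁻¹ = 1.386 d⁻¹.
After decay, C = 12.84 × e^(−kt) = 12.84 × 0.1250 = 1.605 µg/L.
At the second outfall, C = (38.80·1.605 + 0.8420·304.0) / (38.80 + 0.8420) = 8.028 µg/L.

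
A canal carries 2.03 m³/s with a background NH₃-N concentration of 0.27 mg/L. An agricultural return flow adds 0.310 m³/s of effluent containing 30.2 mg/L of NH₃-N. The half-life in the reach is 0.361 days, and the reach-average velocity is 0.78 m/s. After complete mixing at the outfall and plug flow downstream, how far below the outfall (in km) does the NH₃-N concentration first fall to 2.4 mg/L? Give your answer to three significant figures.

Flow-weighted average: C = (2.030·0.2700 + 0.3100·30.20) / 2.340 = 9.910/2.340 = 4.235 mg/L.
Half-life 0.361 d → k = ln 2 / 0.361 = 1.920 d⁻¹.
Set 4.235·exp(−k·t) = 2.4 → t = ln(4.235/2.4)/k = 25560 s = 7.099 h.
Distance = v·t = 0.78·25560 = 19930 m = 19.93 km.

19.9 km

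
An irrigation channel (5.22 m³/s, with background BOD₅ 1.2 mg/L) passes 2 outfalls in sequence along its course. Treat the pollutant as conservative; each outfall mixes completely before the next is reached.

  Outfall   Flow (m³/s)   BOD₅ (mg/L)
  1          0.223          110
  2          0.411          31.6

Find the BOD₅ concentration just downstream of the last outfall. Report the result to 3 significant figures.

7.48 mg/L

After outfall 1: Q = 5.220 + 0.2230 = 5.443 m³/s; C = (5.220·1.200 + 0.2230·110.0)/5.443 = 5.658 mg/L.
After outfall 2: Q = 5.443 + 0.4110 = 5.854 m³/s; C = (5.443·5.658 + 0.4110·31.60)/5.854 = 7.479 mg/L.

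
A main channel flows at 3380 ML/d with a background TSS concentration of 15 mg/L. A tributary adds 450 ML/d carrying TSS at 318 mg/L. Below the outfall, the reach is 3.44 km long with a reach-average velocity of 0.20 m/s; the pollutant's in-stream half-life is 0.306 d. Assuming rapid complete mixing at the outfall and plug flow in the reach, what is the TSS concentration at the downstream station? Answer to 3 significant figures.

Mixed concentration C = ΣQC/ΣQ = (3380·15.00 + 450.0·318.0) / 3830 = 193800/3830 = 50.60 mg/L.
Travel time t = 3.44·1000 / 0.20 = 17200 s = 4.778 h.
Half-life 0.306 d → k = ln 2 / 0.306 = 2.265 d⁻¹.
After decay, C = 50.60 × e^(−kt) = 50.60 × 0.6370 = 32.23 mg/L.

32.2 mg/L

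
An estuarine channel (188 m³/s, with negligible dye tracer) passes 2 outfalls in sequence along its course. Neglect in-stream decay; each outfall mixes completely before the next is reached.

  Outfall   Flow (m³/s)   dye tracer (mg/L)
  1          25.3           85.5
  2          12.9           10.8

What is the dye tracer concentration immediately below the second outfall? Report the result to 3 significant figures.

Below outfall 1: Q → 213.3 m³/s, C = (188.0·0 + 25.30·85.50)/213.3 = 10.14 mg/L.
Below outfall 2: Q → 226.2 m³/s, C = (213.3·10.14 + 12.90·10.80)/226.2 = 10.18 mg/L.

10.2 mg/L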